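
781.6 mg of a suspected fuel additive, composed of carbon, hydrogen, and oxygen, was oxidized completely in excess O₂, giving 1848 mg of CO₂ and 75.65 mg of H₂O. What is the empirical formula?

mol C = 1.848 g CO₂ ÷ 44.009 g/mol = 0.041991 mol
mol H = 2 × 0.07565 g H₂O ÷ 18.015 g/mol = 0.0083986 mol
mass O = 0.7816 − (0.50436 + 0.0084657) = 0.26878 g → mol O = 0.26878 ÷ 15.999 = 0.016800 mol
Divide by the smallest (0.0083986 mol): C 5.000, H 1.000, O 2.000

C5HO2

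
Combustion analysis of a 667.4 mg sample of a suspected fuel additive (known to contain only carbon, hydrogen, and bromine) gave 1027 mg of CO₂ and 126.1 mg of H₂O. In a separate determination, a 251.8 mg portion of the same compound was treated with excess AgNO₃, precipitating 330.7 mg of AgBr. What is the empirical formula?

mol C = 1.027 g CO₂ ÷ 44.009 g/mol = 0.023336 mol
mol H = 2 × 0.1261 g H₂O ÷ 18.015 g/mol = 0.013999 mol
From the AgBr data: mol Br per gram of compound = (0.3307 ÷ 187.772) ÷ 0.2518 = 0.0069944 mol/g, so in the 0.6674 g combustion sample mol Br = 0.0046680 mol
Divide by the smallest (0.0046680 mol): C 4.999, H 2.999, Br 1.000

C5H3Br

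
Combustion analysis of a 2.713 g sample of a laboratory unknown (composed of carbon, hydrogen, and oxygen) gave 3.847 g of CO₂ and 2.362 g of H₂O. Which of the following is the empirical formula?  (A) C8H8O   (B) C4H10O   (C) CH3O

mol C = 3.847 g CO₂ ÷ 44.009 g/mol = 0.087414 mol
mol H = 2 × 2.362 g H₂O ÷ 18.015 g/mol = 0.26223 mol
mass O = 2.713 − (1.0499 + 0.26432) = 1.3987 g → mol O = 1.3987 ÷ 15.999 = 0.087427 mol
Divide by the smallest (0.087414 mol): C 1.000, H 3.000, O 1.000

(C) CH3O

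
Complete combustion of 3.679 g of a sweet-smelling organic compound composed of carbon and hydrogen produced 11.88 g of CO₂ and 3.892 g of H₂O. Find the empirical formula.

mol C = 11.88 g CO₂ ÷ 44.009 g/mol = 0.26994 mol
mol H = 2 × 3.892 g H₂O ÷ 18.015 g/mol = 0.43208 mol
Divide by the smallest (0.26994 mol): C 1.000, H 1.601
Multiplying each by 5 gives whole numbers: C 5.00, H 8.00

C5H8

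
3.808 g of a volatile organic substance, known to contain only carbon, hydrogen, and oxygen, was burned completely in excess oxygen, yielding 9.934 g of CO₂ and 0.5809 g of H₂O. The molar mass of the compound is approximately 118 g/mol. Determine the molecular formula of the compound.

C7H2O2

mol C = 9.934 g CO₂ ÷ 44.009 g/mol = 0.22573 mol
mol H = 2 × 0.5809 g H₂O ÷ 18.015 g/mol = 0.064491 mol
mass O = 3.808 − (2.7112 + 0.065007) = 1.0318 g → mol O = 1.0318 ÷ 15.999 = 0.064491 mol
Divide by the smallest (0.064491 mol): C 3.500, H 1.000, O 1.000
Multiplying each by 2 gives whole numbers: C 7.00, H 2.00, O 2.00
Empirical formula: C7H2O2
Empirical-formula mass = 118.09 g/mol; 118 ÷ 118.09 ≈ 1, so the molecular formula is C7H2O2.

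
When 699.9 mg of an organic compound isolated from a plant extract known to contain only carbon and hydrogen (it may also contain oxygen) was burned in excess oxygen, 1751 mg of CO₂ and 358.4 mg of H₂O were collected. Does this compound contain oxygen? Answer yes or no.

yes

mol C = 1.751 g CO₂ ÷ 44.009 g/mol = 0.039787 mol
mol H = 2 × 0.3584 g H₂O ÷ 18.015 g/mol = 0.039789 mol
C and H account for only 0.51799 g of the 0.6999 g sample; the remaining 0.18191 g must be oxygen.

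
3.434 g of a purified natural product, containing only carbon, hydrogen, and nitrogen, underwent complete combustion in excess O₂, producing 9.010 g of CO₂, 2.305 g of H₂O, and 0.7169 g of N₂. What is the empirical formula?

mol C = 9.010 g CO₂ ÷ 44.009 g/mol = 0.20473 mol
mol H = 2 × 2.305 g H₂O ÷ 18.015 g/mol = 0.25590 mol
mol N = 2 × 0.7169 g N₂ ÷ 28.014 g/mol = 0.051182 mol
Divide by the smallest (0.051182 mol): C 4.000, H 5.000, N 1.000

C4H5N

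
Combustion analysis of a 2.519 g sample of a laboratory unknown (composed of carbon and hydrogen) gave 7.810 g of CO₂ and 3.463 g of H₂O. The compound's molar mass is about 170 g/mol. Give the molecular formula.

C12H26

mol C = 7.810 g CO₂ ÷ 44.009 g/mol = 0.17746 mol
mol H = 2 × 3.463 g H₂O ÷ 18.015 g/mol = 0.38446 mol
Divide by the smallest (0.17746 mol): C 1.000, H 2.166
Multiplying each by 6 gives whole numbers: C 6.00, H 13.00
Empirical formula: C6H13
Empirical-formula mass = 85.17 g/mol; 170 ÷ 85.17 ≈ 2, so the molecular formula is C12H26.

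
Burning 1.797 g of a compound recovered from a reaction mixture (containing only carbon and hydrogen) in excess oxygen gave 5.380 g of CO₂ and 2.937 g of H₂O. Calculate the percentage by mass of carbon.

mol C = 5.380 g CO₂ ÷ 44.009 g/mol = 0.12225 mol
mol H = 2 × 2.937 g H₂O ÷ 18.015 g/mol = 0.32606 mol
mass % C = 1.4683 g ÷ 1.797 g × 100%

81.71%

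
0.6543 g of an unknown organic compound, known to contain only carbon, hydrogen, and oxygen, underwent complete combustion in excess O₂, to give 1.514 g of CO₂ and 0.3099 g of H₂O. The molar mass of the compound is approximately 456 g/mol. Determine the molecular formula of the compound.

mol C = 1.514 g CO₂ ÷ 44.009 g/mol = 0.034402 mol
mol H = 2 × 0.3099 g H₂O ÷ 18.015 g/mol = 0.034405 mol
mass O = 0.6543 − (0.41320 + 0.034680) = 0.20642 g → mol O = 0.20642 ÷ 15.999 = 0.012902 mol
Divide by the smallest (0.012902 mol): C 2.666, H 2.667, O 1.000
Multiplying each by 3 gives whole numbers: C 8.00, H 8.00, O 3.00
Empirical formula: C8H8O3
Empirical-formula mass = 152.15 g/mol; 456 ÷ 152.15 ≈ 3, so the molecular formula is C24H24O9.

C24H24O9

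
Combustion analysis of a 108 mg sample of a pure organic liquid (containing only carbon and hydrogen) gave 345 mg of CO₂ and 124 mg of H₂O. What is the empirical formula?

C4H7

mol C = 0.345 g CO₂ ÷ 44.009 g/mol = 0.007839 mol
mol H = 2 × 0.124 g H₂O ÷ 18.015 g/mol = 0.01377 mol
Divide by the smallest (0.007839 mol): C 1.000, H 1.756
Multiplying each by 4 gives whole numbers: C 4.00, H 7.02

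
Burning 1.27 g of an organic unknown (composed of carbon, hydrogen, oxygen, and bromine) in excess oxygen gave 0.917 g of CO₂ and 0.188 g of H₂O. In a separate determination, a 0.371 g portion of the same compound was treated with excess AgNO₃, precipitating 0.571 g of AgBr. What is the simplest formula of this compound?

C2H2BrO

mol C = 0.917 g CO₂ ÷ 44.009 g/mol = 0.02084 mol
mol H = 2 × 0.188 g H₂O ÷ 18.015 g/mol = 0.02087 mol
From the AgBr data: mol Br per gram of compound = (0.571 ÷ 187.772) ÷ 0.371 = 0.008197 mol/g, so in the 1.27 g combustion sample mol Br = 0.01041 mol
mass O = 1.27 − (0.2503 + 0.02104 + 0.8318) = 0.1669 g → mol O = 0.1669 ÷ 15.999 = 0.01043 mol
Divide by the smallest (0.01041 mol): C 2.002, H 2.005, Br 1.000, O 1.002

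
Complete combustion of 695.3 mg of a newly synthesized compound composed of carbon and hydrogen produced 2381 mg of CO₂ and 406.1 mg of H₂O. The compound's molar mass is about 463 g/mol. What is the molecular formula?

mol C = 2.381 g CO₂ ÷ 44.009 g/mol = 0.054103 mol
mol H = 2 × 0.4061 g H₂O ÷ 18.015 g/mol = 0.045085 mol
Divide by the smallest (0.045085 mol): C 1.200, H 1.000
Multiplying each by 5 gives whole numbers: C 6.00, H 5.00
Empirical formula: C6H5
Empirical-formula mass = 77.11 g/mol; 463 ÷ 77.11 ≈ 6, so the molecular formula is C36H30.

C36H30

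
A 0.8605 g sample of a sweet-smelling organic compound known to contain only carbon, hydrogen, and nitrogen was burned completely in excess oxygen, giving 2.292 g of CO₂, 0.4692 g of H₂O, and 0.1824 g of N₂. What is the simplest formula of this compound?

mol C = 2.292 g CO₂ ÷ 44.009 g/mol = 0.052080 mol
mol H = 2 × 0.4692 g H₂O ÷ 18.015 g/mol = 0.052090 mol
mol N = 2 × 0.1824 g N₂ ÷ 28.014 g/mol = 0.013022 mol
Divide by the smallest (0.013022 mol): C 3.999, H 4.000, N 1.000

C4H4N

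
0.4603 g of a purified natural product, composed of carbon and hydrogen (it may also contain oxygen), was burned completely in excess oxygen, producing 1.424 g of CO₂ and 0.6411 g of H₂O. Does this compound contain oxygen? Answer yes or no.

no

mol C = 1.424 g CO₂ ÷ 44.009 g/mol = 0.032357 mol
mol H = 2 × 0.6411 g H₂O ÷ 18.015 g/mol = 0.071174 mol
C and H together account for 0.46038 g — essentially the entire 0.4603 g sample — so the compound contains no oxygen.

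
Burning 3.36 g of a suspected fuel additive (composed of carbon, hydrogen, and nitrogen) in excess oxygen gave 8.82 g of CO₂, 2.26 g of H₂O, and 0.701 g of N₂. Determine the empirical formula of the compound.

mol C = 8.82 g CO₂ ÷ 44.009 g/mol = 0.2004 mol
mol H = 2 × 2.26 g H₂O ÷ 18.015 g/mol = 0.2509 mol
mol N = 2 × 0.701 g N₂ ÷ 28.014 g/mol = 0.05005 mol
Divide by the smallest (0.05005 mol): C 4.005, H 5.013, N 1.000

C4H5N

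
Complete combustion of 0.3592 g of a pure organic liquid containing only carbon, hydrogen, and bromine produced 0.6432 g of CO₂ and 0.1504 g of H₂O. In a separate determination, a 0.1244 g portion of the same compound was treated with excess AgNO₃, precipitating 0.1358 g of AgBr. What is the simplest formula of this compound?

mol C = 0.6432 g CO₂ ÷ 44.009 g/mol = 0.014615 mol
mol H = 2 × 0.1504 g H₂O ÷ 18.015 g/mol = 0.016697 mol
From the AgBr data: mol Br per gram of compound = (0.1358 ÷ 187.772) ÷ 0.1244 = 0.0058136 mol/g, so in the 0.3592 g combustion sample mol Br = 0.0020883 mol
Divide by the smallest (0.0020883 mol): C 6.999, H 7.996, Br 1.000

C7H8Br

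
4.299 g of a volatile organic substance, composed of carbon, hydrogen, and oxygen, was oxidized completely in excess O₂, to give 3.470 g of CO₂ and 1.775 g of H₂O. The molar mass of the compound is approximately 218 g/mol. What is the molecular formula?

C4H10O10

mol C = 3.470 g CO₂ ÷ 44.009 g/mol = 0.078848 mol
mol H = 2 × 1.775 g H₂O ÷ 18.015 g/mol = 0.19706 mol
mass O = 4.299 − (0.94704 + 0.19863) = 3.1533 g → mol O = 3.1533 ÷ 15.999 = 0.19710 mol
Divide by the smallest (0.078848 mol): C 1.000, H 2.499, O 2.500
Multiplying each by 2 gives whole numbers: C 2.00, H 5.00, O 5.00
Empirical formula: C2H5O5
Empirical-formula mass = 109.06 g/mol; 218 ÷ 109.06 ≈ 2, so the molecular formula is C4H10O10.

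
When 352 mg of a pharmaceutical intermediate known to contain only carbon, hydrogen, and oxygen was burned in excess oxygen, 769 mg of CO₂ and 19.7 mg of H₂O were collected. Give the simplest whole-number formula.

mol C = 0.769 g CO₂ ÷ 44.009 g/mol = 0.01747 mol
mol H = 2 × 0.0197 g H₂O ÷ 18.015 g/mol = 0.002187 mol
mass O = 0.352 − (0.2099 + 0.002205) = 0.1399 g → mol O = 0.1399 ÷ 15.999 = 0.008745 mol
Divide by the smallest (0.002187 mol): C 7.990, H 1.000, O 3.999

C8HO4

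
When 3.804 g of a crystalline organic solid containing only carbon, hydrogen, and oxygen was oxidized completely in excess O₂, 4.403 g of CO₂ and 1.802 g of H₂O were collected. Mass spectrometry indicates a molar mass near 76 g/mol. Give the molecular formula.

C2H4O3

mol C = 4.403 g CO₂ ÷ 44.009 g/mol = 0.10005 mol
mol H = 2 × 1.802 g H₂O ÷ 18.015 g/mol = 0.20006 mol
mass O = 3.804 − (1.2017 + 0.20166) = 2.4007 g → mol O = 2.4007 ÷ 15.999 = 0.15005 mol
Divide by the smallest (0.10005 mol): C 1.000, H 2.000, O 1.500
Multiplying each by 2 gives whole numbers: C 2.00, H 4.00, O 3.00
Empirical formula: C2H4O3
Empirical-formula mass = 76.05 g/mol; 76 ÷ 76.05 ≈ 1, so the molecular formula is C2H4O3.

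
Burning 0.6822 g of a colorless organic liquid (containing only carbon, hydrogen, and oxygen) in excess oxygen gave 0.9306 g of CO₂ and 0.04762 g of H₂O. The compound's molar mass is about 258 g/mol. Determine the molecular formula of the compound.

C8H2O10

mol C = 0.9306 g CO₂ ÷ 44.009 g/mol = 0.021146 mol
mol H = 2 × 0.04762 g H₂O ÷ 18.015 g/mol = 0.0052867 mol
mass O = 0.6822 − (0.25398 + 0.0053290) = 0.42289 g → mol O = 0.42289 ÷ 15.999 = 0.026432 mol
Divide by the smallest (0.0052867 mol): C 4.000, H 1.000, O 5.000
Empirical formula: C4HO5
Empirical-formula mass = 129.05 g/mol; 258 ÷ 129.05 ≈ 2, so the molecular formula is C8H2O10.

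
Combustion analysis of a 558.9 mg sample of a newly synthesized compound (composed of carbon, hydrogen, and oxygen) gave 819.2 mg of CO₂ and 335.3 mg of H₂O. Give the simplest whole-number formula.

CH2O

mol C = 0.8192 g CO₂ ÷ 44.009 g/mol = 0.018614 mol
mol H = 2 × 0.3353 g H₂O ÷ 18.015 g/mol = 0.037225 mol
mass O = 0.5589 − (0.22358 + 0.037522) = 0.29780 g → mol O = 0.29780 ÷ 15.999 = 0.018614 mol
Divide by the smallest (0.018614 mol): C 1.000, H 2.000, O 1.000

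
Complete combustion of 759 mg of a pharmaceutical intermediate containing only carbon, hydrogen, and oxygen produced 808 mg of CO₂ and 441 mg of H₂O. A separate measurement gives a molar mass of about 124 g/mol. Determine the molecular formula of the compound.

mol C = 0.808 g CO₂ ÷ 44.009 g/mol = 0.01836 mol
mol H = 2 × 0.441 g H₂O ÷ 18.015 g/mol = 0.04896 mol
mass O = 0.759 − (0.2205 + 0.04935) = 0.4891 g → mol O = 0.4891 ÷ 15.999 = 0.03057 mol
Divide by the smallest (0.01836 mol): C 1.000, H 2.667, O 1.665
Multiplying each by 3 gives whole numbers: C 3.00, H 8.00, O 5.00
Empirical formula: C3H8O5
Empirical-formula mass = 124.09 g/mol; 124 ÷ 124.09 ≈ 1, so the molecular formula is C3H8O5.

C3H8O5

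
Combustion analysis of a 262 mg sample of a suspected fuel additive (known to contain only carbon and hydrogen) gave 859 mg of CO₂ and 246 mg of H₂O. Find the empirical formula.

C5H7

mol C = 0.859 g CO₂ ÷ 44.009 g/mol = 0.01952 mol
mol H = 2 × 0.246 g H₂O ÷ 18.015 g/mol = 0.02731 mol
Divide by the smallest (0.01952 mol): C 1.000, H 1.399
Multiplying each by 5 gives whole numbers: C 5.00, H 7.00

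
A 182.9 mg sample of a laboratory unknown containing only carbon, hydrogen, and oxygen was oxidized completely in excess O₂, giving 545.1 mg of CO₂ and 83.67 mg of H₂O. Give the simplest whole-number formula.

C8H6O

mol C = 0.5451 g CO₂ ÷ 44.009 g/mol = 0.012386 mol
mol H = 2 × 0.08367 g H₂O ÷ 18.015 g/mol = 0.0092889 mol
mass O = 0.1829 − (0.14877 + 0.0093632) = 0.024767 g → mol O = 0.024767 ÷ 15.999 = 0.0015481 mol
Divide by the smallest (0.0015481 mol): C 8.001, H 6.000, O 1.000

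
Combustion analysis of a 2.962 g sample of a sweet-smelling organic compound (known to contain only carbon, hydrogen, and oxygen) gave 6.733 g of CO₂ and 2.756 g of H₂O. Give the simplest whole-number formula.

mol C = 6.733 g CO₂ ÷ 44.009 g/mol = 0.15299 mol
mol H = 2 × 2.756 g H₂O ÷ 18.015 g/mol = 0.30597 mol
mass O = 2.962 − (1.8376 + 0.30841) = 0.81600 g → mol O = 0.81600 ÷ 15.999 = 0.051003 mol
Divide by the smallest (0.051003 mol): C 3.000, H 5.999, O 1.000

C3H6O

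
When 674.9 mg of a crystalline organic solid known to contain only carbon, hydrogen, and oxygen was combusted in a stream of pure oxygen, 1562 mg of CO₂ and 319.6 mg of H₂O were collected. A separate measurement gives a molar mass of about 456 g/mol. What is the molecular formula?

mol C = 1.562 g CO₂ ÷ 44.009 g/mol = 0.035493 mol
mol H = 2 × 0.3196 g H₂O ÷ 18.015 g/mol = 0.035482 mol
mass O = 0.6749 − (0.42630 + 0.035765) = 0.21283 g → mol O = 0.21283 ÷ 15.999 = 0.013303 mol
Divide by the smallest (0.013303 mol): C 2.668, H 2.667, O 1.000
Multiplying each by 3 gives whole numbers: C 8.00, H 8.00, O 3.00
Empirical formula: C8H8O3
Empirical-formula mass = 152.15 g/mol; 456 ÷ 152.15 ≈ 3, so the molecular formula is C24H24O9.

C24H24O9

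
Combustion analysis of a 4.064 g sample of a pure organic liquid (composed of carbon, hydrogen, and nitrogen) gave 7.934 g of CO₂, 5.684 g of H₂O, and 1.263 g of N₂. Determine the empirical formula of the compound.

C2H7N

mol C = 7.934 g CO₂ ÷ 44.009 g/mol = 0.18028 mol
mol H = 2 × 5.684 g H₂O ÷ 18.015 g/mol = 0.63103 mol
mol N = 2 × 1.263 g N₂ ÷ 28.014 g/mol = 0.090169 mol
Divide by the smallest (0.090169 mol): C 1.999, H 6.998, N 1.000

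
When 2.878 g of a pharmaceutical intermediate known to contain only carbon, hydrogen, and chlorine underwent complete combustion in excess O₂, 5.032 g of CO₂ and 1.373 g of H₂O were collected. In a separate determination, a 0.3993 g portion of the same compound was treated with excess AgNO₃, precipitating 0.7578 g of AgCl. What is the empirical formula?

mol C = 5.032 g CO₂ ÷ 44.009 g/mol = 0.11434 mol
mol H = 2 × 1.373 g H₂O ÷ 18.015 g/mol = 0.15243 mol
From the AgCl data: mol Cl per gram of compound = (0.7578 ÷ 143.318) ÷ 0.3993 = 0.013242 mol/g, so in the 2.878 g combustion sample mol Cl = 0.038111 mol
Divide by the smallest (0.038111 mol): C 3.000, H 4.000, Cl 1.000

C3H4Cl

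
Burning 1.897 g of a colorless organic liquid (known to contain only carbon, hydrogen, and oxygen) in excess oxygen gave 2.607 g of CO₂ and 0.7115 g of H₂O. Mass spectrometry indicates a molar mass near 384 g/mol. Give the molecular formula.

C12H16O14

mol C = 2.607 g CO₂ ÷ 44.009 g/mol = 0.059238 mol
mol H = 2 × 0.7115 g H₂O ÷ 18.015 g/mol = 0.078990 mol
mass O = 1.897 − (0.71151 + 0.079622) = 1.1059 g → mol O = 1.1059 ÷ 15.999 = 0.069121 mol
Divide by the smallest (0.059238 mol): C 1.000, H 1.333, O 1.167
Multiplying each by 6 gives whole numbers: C 6.00, H 8.00, O 7.00
Empirical formula: C6H8O7
Empirical-formula mass = 192.12 g/mol; 384 ÷ 192.12 ≈ 2, so the molecular formula is C12H16O14.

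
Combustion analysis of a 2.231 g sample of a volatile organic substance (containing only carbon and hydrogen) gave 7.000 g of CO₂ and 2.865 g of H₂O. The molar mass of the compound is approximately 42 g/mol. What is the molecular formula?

mol C = 7.000 g CO₂ ÷ 44.009 g/mol = 0.15906 mol
mol H = 2 × 2.865 g H₂O ÷ 18.015 g/mol = 0.31807 mol
Divide by the smallest (0.15906 mol): C 1.000, H 2.000
Empirical formula: CH2
Empirical-formula mass = 14.03 g/mol; 42 ÷ 14.03 ≈ 3, so the molecular formula is C3H6.

C3H6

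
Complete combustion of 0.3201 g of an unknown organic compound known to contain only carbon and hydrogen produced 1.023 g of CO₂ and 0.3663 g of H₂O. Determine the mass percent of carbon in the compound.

87.22%

mol C = 1.023 g CO₂ ÷ 44.009 g/mol = 0.023245 mol
mol H = 2 × 0.3663 g H₂O ÷ 18.015 g/mol = 0.040666 mol
mass % C = 0.27920 g ÷ 0.3201 g × 100%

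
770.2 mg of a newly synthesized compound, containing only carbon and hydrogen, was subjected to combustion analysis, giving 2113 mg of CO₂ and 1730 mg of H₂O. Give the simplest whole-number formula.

CH4

mol C = 2.113 g CO₂ ÷ 44.009 g/mol = 0.048013 mol
mol H = 2 × 1.730 g H₂O ÷ 18.015 g/mol = 0.19206 mol
Divide by the smallest (0.048013 mol): C 1.000, H 4.000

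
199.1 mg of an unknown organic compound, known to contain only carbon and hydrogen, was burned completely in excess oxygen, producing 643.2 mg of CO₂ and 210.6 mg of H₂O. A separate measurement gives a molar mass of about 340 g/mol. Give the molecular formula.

C25H40

mol C = 0.6432 g CO₂ ÷ 44.009 g/mol = 0.014615 mol
mol H = 2 × 0.2106 g H₂O ÷ 18.015 g/mol = 0.023381 mol
Divide by the smallest (0.014615 mol): C 1.000, H 1.600
Multiplying each by 5 gives whole numbers: C 5.00, H 8.00
Empirical formula: C5H8
Empirical-formula mass = 68.12 g/mol; 340 ÷ 68.12 ≈ 5, so the molecular formula is C25H40.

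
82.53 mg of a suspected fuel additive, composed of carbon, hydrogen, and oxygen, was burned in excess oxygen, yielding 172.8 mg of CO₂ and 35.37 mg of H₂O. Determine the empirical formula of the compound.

C2H2O

mol C = 0.1728 g CO₂ ÷ 44.009 g/mol = 0.0039265 mol
mol H = 2 × 0.03537 g H₂O ÷ 18.015 g/mol = 0.0039267 mol
mass O = 0.08253 − (0.047161 + 0.0039581) = 0.031411 g → mol O = 0.031411 ÷ 15.999 = 0.0019633 mol
Divide by the smallest (0.0019633 mol): C 2.000, H 2.000, O 1.000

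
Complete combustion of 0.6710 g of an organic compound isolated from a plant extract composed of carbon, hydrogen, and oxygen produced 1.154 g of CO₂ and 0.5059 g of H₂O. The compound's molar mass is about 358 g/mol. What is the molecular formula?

mol C = 1.154 g CO₂ ÷ 44.009 g/mol = 0.026222 mol
mol H = 2 × 0.5059 g H₂O ÷ 18.015 g/mol = 0.056164 mol
mass O = 0.6710 − (0.31495 + 0.056614) = 0.29944 g → mol O = 0.29944 ÷ 15.999 = 0.018716 mol
Divide by the smallest (0.018716 mol): C 1.401, H 3.001, O 1.000
Multiplying each by 5 gives whole numbers: C 7.01, H 15.00, O 5.00
Empirical formula: C7H15O5
Empirical-formula mass = 179.19 g/mol; 358 ÷ 179.19 ≈ 2, so the molecular formula is C14H30O10.

C14H30O10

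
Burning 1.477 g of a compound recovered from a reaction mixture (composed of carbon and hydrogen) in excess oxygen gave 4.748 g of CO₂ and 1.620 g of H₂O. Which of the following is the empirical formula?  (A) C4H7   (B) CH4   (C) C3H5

mol C = 4.748 g CO₂ ÷ 44.009 g/mol = 0.10789 mol
mol H = 2 × 1.620 g H₂O ÷ 18.015 g/mol = 0.17985 mol
Divide by the smallest (0.10789 mol): C 1.000, H 1.667
Multiplying each by 3 gives whole numbers: C 3.00, H 5.00

(C) C3H5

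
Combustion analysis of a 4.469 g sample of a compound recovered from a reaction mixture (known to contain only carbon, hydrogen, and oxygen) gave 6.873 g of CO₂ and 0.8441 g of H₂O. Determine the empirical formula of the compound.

C5H3O5

mol C = 6.873 g CO₂ ÷ 44.009 g/mol = 0.15617 mol
mol H = 2 × 0.8441 g H₂O ÷ 18.015 g/mol = 0.093711 mol
mass O = 4.469 − (1.8758 + 0.094460) = 2.4988 g → mol O = 2.4988 ÷ 15.999 = 0.15618 mol
Divide by the smallest (0.093711 mol): C 1.667, H 1.000, O 1.667
Multiplying each by 3 gives whole numbers: C 5.00, H 3.00, O 5.00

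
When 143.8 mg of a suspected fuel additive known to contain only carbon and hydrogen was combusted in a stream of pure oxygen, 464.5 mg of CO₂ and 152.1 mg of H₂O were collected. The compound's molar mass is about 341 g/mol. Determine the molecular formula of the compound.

mol C = 0.4645 g CO₂ ÷ 44.009 g/mol = 0.010555 mol
mol H = 2 × 0.1521 g H₂O ÷ 18.015 g/mol = 0.016886 mol
Divide by the smallest (0.010555 mol): C 1.000, H 1.600
Multiplying each by 5 gives whole numbers: C 5.00, H 8.00
Empirical formula: C5H8
Empirical-formula mass = 68.12 g/mol; 341 ÷ 68.12 ≈ 5, so the molecular formula is C25H40.

C25H40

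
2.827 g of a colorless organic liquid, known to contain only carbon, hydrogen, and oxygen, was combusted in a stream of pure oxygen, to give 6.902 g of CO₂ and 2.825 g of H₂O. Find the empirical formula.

mol C = 6.902 g CO₂ ÷ 44.009 g/mol = 0.15683 mol
mol H = 2 × 2.825 g H₂O ÷ 18.015 g/mol = 0.31363 mol
mass O = 2.827 − (1.8837 + 0.31614) = 0.62716 g → mol O = 0.62716 ÷ 15.999 = 0.039200 mol
Divide by the smallest (0.039200 mol): C 4.001, H 8.001, O 1.000

C4H8O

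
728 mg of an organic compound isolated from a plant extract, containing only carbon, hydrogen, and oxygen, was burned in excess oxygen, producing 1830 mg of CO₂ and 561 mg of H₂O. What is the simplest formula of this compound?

C4H6O

mol C = 1.83 g CO₂ ÷ 44.009 g/mol = 0.04158 mol
mol H = 2 × 0.561 g H₂O ÷ 18.015 g/mol = 0.06228 mol
mass O = 0.728 − (0.4994 + 0.06278) = 0.1658 g → mol O = 0.1658 ÷ 15.999 = 0.01036 mol
Divide by the smallest (0.01036 mol): C 4.013, H 6.011, O 1.000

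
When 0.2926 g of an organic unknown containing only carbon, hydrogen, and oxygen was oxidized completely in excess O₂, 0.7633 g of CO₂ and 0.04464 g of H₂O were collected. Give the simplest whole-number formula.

C7H2O2

mol C = 0.7633 g CO₂ ÷ 44.009 g/mol = 0.017344 mol
mol H = 2 × 0.04464 g H₂O ÷ 18.015 g/mol = 0.0049559 mol
mass O = 0.2926 − (0.20832 + 0.0049955) = 0.079284 g → mol O = 0.079284 ÷ 15.999 = 0.0049555 mol
Divide by the smallest (0.0049555 mol): C 3.500, H 1.000, O 1.000
Multiplying each by 2 gives whole numbers: C 7.00, H 2.00, O 2.00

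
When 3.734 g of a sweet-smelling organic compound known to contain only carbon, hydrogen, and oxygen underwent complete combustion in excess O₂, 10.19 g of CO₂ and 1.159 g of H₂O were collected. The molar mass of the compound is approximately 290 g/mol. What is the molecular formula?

mol C = 10.19 g CO₂ ÷ 44.009 g/mol = 0.23154 mol
mol H = 2 × 1.159 g H₂O ÷ 18.015 g/mol = 0.12867 mol
mass O = 3.734 − (2.7811 + 0.12970) = 0.82323 g → mol O = 0.82323 ÷ 15.999 = 0.051455 mol
Divide by the smallest (0.051455 mol): C 4.500, H 2.501, O 1.000
Multiplying each by 2 gives whole numbers: C 9.00, H 5.00, O 2.00
Empirical formula: C9H5O2
Empirical-formula mass = 145.14 g/mol; 290 ÷ 145.14 ≈ 2, so the molecular formula is C18H10O4.

C18H10O4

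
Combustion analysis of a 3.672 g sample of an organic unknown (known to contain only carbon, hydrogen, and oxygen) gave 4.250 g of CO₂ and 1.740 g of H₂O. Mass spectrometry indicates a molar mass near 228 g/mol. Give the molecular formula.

mol C = 4.250 g CO₂ ÷ 44.009 g/mol = 0.096571 mol
mol H = 2 × 1.740 g H₂O ÷ 18.015 g/mol = 0.19317 mol
mass O = 3.672 − (1.1599 + 0.19472) = 2.3174 g → mol O = 2.3174 ÷ 15.999 = 0.14484 mol
Divide by the smallest (0.096571 mol): C 1.000, H 2.000, O 1.500
Multiplying each by 2 gives whole numbers: C 2.00, H 4.00, O 3.00
Empirical formula: C2H4O3
Empirical-formula mass = 76.05 g/mol; 228 ÷ 76.05 ≈ 3, so the molecular formula is C6H12O9.

C6H12O9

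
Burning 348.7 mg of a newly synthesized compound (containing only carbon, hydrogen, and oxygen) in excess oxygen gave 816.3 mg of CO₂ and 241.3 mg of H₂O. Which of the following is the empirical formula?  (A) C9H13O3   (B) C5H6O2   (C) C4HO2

(A) C9H13O3

mol C = 0.8163 g CO₂ ÷ 44.009 g/mol = 0.018548 mol
mol H = 2 × 0.2413 g H₂O ÷ 18.015 g/mol = 0.026789 mol
mass O = 0.3487 − (0.22279 + 0.027003) = 0.098911 g → mol O = 0.098911 ÷ 15.999 = 0.0061823 mol
Divide by the smallest (0.0061823 mol): C 3.000, H 4.333, O 1.000
Multiplying each by 3 gives whole numbers: C 9.00, H 13.00, O 3.00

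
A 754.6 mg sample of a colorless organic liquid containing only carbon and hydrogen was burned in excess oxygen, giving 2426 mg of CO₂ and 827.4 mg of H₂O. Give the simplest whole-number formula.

mol C = 2.426 g CO₂ ÷ 44.009 g/mol = 0.055125 mol
mol H = 2 × 0.8274 g H₂O ÷ 18.015 g/mol = 0.091857 mol
Divide by the smallest (0.055125 mol): C 1.000, H 1.666
Multiplying each by 3 gives whole numbers: C 3.00, H 5.00

C3H5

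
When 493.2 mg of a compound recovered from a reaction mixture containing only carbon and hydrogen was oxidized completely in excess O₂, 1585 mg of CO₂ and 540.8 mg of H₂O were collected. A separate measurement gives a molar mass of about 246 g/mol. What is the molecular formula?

mol C = 1.585 g CO₂ ÷ 44.009 g/mol = 0.036015 mol
mol H = 2 × 0.5408 g H₂O ÷ 18.015 g/mol = 0.060039 mol
Divide by the smallest (0.036015 mol): C 1.000, H 1.667
Multiplying each by 3 gives whole numbers: C 3.00, H 5.00
Empirical formula: C3H5
Empirical-formula mass = 41.07 g/mol; 246 ÷ 41.07 ≈ 6, so the molecular formula is C18H30.

C18H30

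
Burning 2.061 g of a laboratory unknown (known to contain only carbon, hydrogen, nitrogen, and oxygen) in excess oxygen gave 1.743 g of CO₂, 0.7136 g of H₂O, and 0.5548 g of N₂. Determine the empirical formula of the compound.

mol C = 1.743 g CO₂ ÷ 44.009 g/mol = 0.039606 mol
mol H = 2 × 0.7136 g H₂O ÷ 18.015 g/mol = 0.079223 mol
mol N = 2 × 0.5548 g N₂ ÷ 28.014 g/mol = 0.039609 mol
mass O = 2.061 − (0.47570 + 0.079857 + 0.55480) = 0.95064 g → mol O = 0.95064 ÷ 15.999 = 0.059419 mol
Divide by the smallest (0.039606 mol): C 1.000, H 2.000, N 1.000, O 1.500
Multiplying each by 2 gives whole numbers: C 2.00, H 4.00, N 2.00, O 3.00

C2H4N2O3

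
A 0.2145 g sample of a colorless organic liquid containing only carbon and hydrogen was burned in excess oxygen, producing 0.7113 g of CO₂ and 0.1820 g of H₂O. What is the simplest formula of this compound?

C4H5

mol C = 0.7113 g CO₂ ÷ 44.009 g/mol = 0.016163 mol
mol H = 2 × 0.1820 g H₂O ÷ 18.015 g/mol = 0.020205 mol
Divide by the smallest (0.016163 mol): C 1.000, H 1.250
Multiplying each by 4 gives whole numbers: C 4.00, H 5.00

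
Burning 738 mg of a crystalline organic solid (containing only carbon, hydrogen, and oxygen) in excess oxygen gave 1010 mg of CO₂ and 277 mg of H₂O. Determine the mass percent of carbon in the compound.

mol C = 1.01 g CO₂ ÷ 44.009 g/mol = 0.02295 mol
mol H = 2 × 0.277 g H₂O ÷ 18.015 g/mol = 0.03075 mol
mass O = 0.738 − (0.2757 + 0.03100) = 0.4314 g → mol O = 0.4314 ÷ 15.999 = 0.02696 mol
mass % C = 0.2757 g ÷ 0.738 g × 100%

37.4%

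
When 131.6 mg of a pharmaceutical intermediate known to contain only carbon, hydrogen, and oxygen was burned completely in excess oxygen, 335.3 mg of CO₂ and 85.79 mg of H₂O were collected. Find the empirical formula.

C4H5O

mol C = 0.3353 g CO₂ ÷ 44.009 g/mol = 0.0076189 mol
mol H = 2 × 0.08579 g H₂O ÷ 18.015 g/mol = 0.0095243 mol
mass O = 0.1316 − (0.091511 + 0.0096005) = 0.030489 g → mol O = 0.030489 ÷ 15.999 = 0.0019057 mol
Divide by the smallest (0.0019057 mol): C 3.998, H 4.998, O 1.000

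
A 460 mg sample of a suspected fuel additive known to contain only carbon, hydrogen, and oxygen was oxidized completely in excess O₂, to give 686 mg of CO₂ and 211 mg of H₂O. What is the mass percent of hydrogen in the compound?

mol C = 0.686 g CO₂ ÷ 44.009 g/mol = 0.01559 mol
mol H = 2 × 0.211 g H₂O ÷ 18.015 g/mol = 0.02342 mol
mass O = 0.460 − (0.1872 + 0.02361) = 0.2492 g → mol O = 0.2492 ÷ 15.999 = 0.01557 mol
mass % H = 0.02361 g ÷ 0.460 g × 100%

5.1%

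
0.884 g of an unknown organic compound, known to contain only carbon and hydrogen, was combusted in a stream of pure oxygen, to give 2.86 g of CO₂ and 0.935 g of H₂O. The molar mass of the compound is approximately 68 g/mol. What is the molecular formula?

mol C = 2.86 g CO₂ ÷ 44.009 g/mol = 0.06499 mol
mol H = 2 × 0.935 g H₂O ÷ 18.015 g/mol = 0.1038 mol
Divide by the smallest (0.06499 mol): C 1.000, H 1.597
Multiplying each by 5 gives whole numbers: C 5.00, H 7.99
Empirical formula: C5H8
Empirical-formula mass = 68.12 g/mol; 68 ÷ 68.12 ≈ 1, so the molecular formula is C5H8.

C5H8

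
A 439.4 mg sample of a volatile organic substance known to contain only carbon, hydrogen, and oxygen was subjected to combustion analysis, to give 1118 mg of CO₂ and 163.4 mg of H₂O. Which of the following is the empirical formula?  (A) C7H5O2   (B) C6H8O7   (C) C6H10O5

mol C = 1.118 g CO₂ ÷ 44.009 g/mol = 0.025404 mol
mol H = 2 × 0.1634 g H₂O ÷ 18.015 g/mol = 0.018140 mol
mass O = 0.4394 − (0.30513 + 0.018286) = 0.11599 g → mol O = 0.11599 ÷ 15.999 = 0.0072497 mol
Divide by the smallest (0.0072497 mol): C 3.504, H 2.502, O 1.000
Multiplying each by 2 gives whole numbers: C 7.01, H 5.00, O 2.00

(A) C7H5O2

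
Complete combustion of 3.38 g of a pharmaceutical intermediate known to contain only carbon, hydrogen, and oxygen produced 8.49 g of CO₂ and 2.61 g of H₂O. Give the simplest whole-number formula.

C4H6O

mol C = 8.49 g CO₂ ÷ 44.009 g/mol = 0.1929 mol
mol H = 2 × 2.61 g H₂O ÷ 18.015 g/mol = 0.2898 mol
mass O = 3.38 − (2.317 + 0.2921) = 0.7708 g → mol O = 0.7708 ÷ 15.999 = 0.04818 mol
Divide by the smallest (0.04818 mol): C 4.004, H 6.014, O 1.000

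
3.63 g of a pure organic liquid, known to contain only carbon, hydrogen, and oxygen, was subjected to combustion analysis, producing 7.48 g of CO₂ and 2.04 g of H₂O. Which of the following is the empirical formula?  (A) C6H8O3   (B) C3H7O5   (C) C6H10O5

(A) C6H8O3

mol C = 7.48 g CO₂ ÷ 44.009 g/mol = 0.1700 mol
mol H = 2 × 2.04 g H₂O ÷ 18.015 g/mol = 0.2265 mol
mass O = 3.63 − (2.041 + 0.2283) = 1.360 g → mol O = 1.360 ÷ 15.999 = 0.08502 mol
Divide by the smallest (0.08502 mol): C 1.999, H 2.664, O 1.000
Multiplying each by 3 gives whole numbers: C 6.00, H 7.99, O 3.00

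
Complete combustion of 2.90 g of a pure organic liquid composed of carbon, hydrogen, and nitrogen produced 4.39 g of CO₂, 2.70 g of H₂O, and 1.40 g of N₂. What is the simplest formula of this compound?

CH3N

mol C = 4.39 g CO₂ ÷ 44.009 g/mol = 0.09975 mol
mol H = 2 × 2.70 g H₂O ÷ 18.015 g/mol = 0.2998 mol
mol N = 2 × 1.40 g N₂ ÷ 28.014 g/mol = 0.09995 mol
Divide by the smallest (0.09975 mol): C 1.000, H 3.005, N 1.002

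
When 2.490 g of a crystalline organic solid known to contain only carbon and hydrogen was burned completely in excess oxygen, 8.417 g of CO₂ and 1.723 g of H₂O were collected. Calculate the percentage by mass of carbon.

mol C = 8.417 g CO₂ ÷ 44.009 g/mol = 0.19126 mol
mol H = 2 × 1.723 g H₂O ÷ 18.015 g/mol = 0.19129 mol
mass % C = 2.2972 g ÷ 2.490 g × 100%

92.26%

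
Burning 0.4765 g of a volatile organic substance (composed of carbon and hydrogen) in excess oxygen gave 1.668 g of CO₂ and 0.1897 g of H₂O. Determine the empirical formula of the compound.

C9H5

mol C = 1.668 g CO₂ ÷ 44.009 g/mol = 0.037901 mol
mol H = 2 × 0.1897 g H₂O ÷ 18.015 g/mol = 0.021060 mol
Divide by the smallest (0.021060 mol): C 1.800, H 1.000
Multiplying each by 5 gives whole numbers: C 9.00, H 5.00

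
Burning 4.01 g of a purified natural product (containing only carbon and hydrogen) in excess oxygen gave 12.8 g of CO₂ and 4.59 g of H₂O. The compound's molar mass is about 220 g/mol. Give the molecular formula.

mol C = 12.8 g CO₂ ÷ 44.009 g/mol = 0.2908 mol
mol H = 2 × 4.59 g H₂O ÷ 18.015 g/mol = 0.5096 mol
Divide by the smallest (0.2908 mol): C 1.000, H 1.752
Multiplying each by 4 gives whole numbers: C 4.00, H 7.01
Empirical formula: C4H7
Empirical-formula mass = 55.10 g/mol; 220 ÷ 55.10 ≈ 4, so the molecular formula is C16H28.

C16H28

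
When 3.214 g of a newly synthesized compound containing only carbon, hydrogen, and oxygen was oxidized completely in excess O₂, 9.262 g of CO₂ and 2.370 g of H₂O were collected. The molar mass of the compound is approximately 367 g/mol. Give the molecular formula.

C24H30O3

mol C = 9.262 g CO₂ ÷ 44.009 g/mol = 0.21046 mol
mol H = 2 × 2.370 g H₂O ÷ 18.015 g/mol = 0.26311 mol
mass O = 3.214 − (2.5278 + 0.26522) = 0.42098 g → mol O = 0.42098 ÷ 15.999 = 0.026313 mol
Divide by the smallest (0.026313 mol): C 7.998, H 9.999, O 1.000
Empirical formula: C8H10O
Empirical-formula mass = 122.17 g/mol; 367 ÷ 122.17 ≈ 3, so the molecular formula is C24H30O3.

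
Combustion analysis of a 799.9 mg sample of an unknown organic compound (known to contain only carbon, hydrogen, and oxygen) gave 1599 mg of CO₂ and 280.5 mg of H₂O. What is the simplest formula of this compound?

mol C = 1.599 g CO₂ ÷ 44.009 g/mol = 0.036333 mol
mol H = 2 × 0.2805 g H₂O ÷ 18.015 g/mol = 0.031141 mol
mass O = 0.7999 − (0.43640 + 0.031390) = 0.33211 g → mol O = 0.33211 ÷ 15.999 = 0.020758 mol
Divide by the smallest (0.020758 mol): C 1.750, H 1.500, O 1.000
Multiplying each by 4 gives whole numbers: C 7.00, H 6.00, O 4.00

C7H6O4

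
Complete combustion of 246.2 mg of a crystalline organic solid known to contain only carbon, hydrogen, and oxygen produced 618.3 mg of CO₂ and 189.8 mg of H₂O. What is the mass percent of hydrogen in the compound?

8.63%

mol C = 0.6183 g CO₂ ÷ 44.009 g/mol = 0.014049 mol
mol H = 2 × 0.1898 g H₂O ÷ 18.015 g/mol = 0.021071 mol
mass O = 0.2462 − (0.16875 + 0.021240) = 0.056213 g → mol O = 0.056213 ÷ 15.999 = 0.0035135 mol
mass % H = 0.021240 g ÷ 0.2462 g × 100%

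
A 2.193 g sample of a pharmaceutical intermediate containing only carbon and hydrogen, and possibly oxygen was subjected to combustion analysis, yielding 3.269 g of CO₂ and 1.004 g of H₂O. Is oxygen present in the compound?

yes

mol C = 3.269 g CO₂ ÷ 44.009 g/mol = 0.074280 mol
mol H = 2 × 1.004 g H₂O ÷ 18.015 g/mol = 0.11146 mol
C and H account for only 1.0045 g of the 2.193 g sample; the remaining 1.1885 g must be oxygen.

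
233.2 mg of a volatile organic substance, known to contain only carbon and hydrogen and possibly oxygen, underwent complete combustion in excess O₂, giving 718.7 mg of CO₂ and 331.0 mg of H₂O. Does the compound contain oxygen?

mol C = 0.7187 g CO₂ ÷ 44.009 g/mol = 0.016331 mol
mol H = 2 × 0.3310 g H₂O ÷ 18.015 g/mol = 0.036747 mol
C and H together account for 0.23319 g — essentially the entire 0.2332 g sample — so the compound contains no oxygen.

no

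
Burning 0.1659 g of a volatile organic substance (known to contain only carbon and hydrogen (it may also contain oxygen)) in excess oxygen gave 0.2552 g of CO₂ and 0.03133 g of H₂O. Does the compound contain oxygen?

mol C = 0.2552 g CO₂ ÷ 44.009 g/mol = 0.0057988 mol
mol H = 2 × 0.03133 g H₂O ÷ 18.015 g/mol = 0.0034782 mol
C and H account for only 0.073156 g of the 0.1659 g sample; the remaining 0.092744 g must be oxygen.

yes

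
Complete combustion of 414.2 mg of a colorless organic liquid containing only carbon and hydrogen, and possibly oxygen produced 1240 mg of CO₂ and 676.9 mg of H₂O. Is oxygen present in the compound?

no

mol C = 1.240 g CO₂ ÷ 44.009 g/mol = 0.028176 mol
mol H = 2 × 0.6769 g H₂O ÷ 18.015 g/mol = 0.075148 mol
C and H together account for 0.41417 g — essentially the entire 0.4142 g sample — so the compound contains no oxygen.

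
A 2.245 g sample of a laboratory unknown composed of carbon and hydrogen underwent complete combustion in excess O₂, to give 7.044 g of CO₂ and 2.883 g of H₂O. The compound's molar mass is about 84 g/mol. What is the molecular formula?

mol C = 7.044 g CO₂ ÷ 44.009 g/mol = 0.16006 mol
mol H = 2 × 2.883 g H₂O ÷ 18.015 g/mol = 0.32007 mol
Divide by the smallest (0.16006 mol): C 1.000, H 2.000
Empirical formula: CH2
Empirical-formula mass = 14.03 g/mol; 84 ÷ 14.03 ≈ 6, so the molecular formula is C6H12.

C6H12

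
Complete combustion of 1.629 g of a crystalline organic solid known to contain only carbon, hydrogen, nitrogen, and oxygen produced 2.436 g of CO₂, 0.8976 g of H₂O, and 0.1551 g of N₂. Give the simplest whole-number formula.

mol C = 2.436 g CO₂ ÷ 44.009 g/mol = 0.055352 mol
mol H = 2 × 0.8976 g H₂O ÷ 18.015 g/mol = 0.099650 mol
mol N = 2 × 0.1551 g N₂ ÷ 28.014 g/mol = 0.011073 mol
mass O = 1.629 − (0.66484 + 0.10045 + 0.15510) = 0.70862 g → mol O = 0.70862 ÷ 15.999 = 0.044291 mol
Divide by the smallest (0.011073 mol): C 4.999, H 8.999, N 1.000, O 4.000

C5H9NO4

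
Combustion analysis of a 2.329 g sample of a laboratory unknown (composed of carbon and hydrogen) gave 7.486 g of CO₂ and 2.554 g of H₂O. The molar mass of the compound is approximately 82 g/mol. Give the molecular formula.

C6H10

mol C = 7.486 g CO₂ ÷ 44.009 g/mol = 0.17010 mol
mol H = 2 × 2.554 g H₂O ÷ 18.015 g/mol = 0.28354 mol
Divide by the smallest (0.17010 mol): C 1.000, H 1.667
Multiplying each by 3 gives whole numbers: C 3.00, H 5.00
Empirical formula: C3H5
Empirical-formula mass = 41.07 g/mol; 82 ÷ 41.07 ≈ 2, so the molecular formula is C6H10.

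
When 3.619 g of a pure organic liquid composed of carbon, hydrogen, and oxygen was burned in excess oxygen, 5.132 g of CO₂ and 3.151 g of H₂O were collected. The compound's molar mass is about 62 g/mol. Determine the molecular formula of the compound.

mol C = 5.132 g CO₂ ÷ 44.009 g/mol = 0.11661 mol
mol H = 2 × 3.151 g H₂O ÷ 18.015 g/mol = 0.34982 mol
mass O = 3.619 − (1.4006 + 0.35262) = 1.8657 g → mol O = 1.8657 ÷ 15.999 = 0.11662 mol
Divide by the smallest (0.11661 mol): C 1.000, H 3.000, O 1.000
Empirical formula: CH3O
Empirical-formula mass = 31.03 g/mol; 62 ÷ 31.03 ≈ 2, so the molecular formula is C2H6O2.

C2H6O2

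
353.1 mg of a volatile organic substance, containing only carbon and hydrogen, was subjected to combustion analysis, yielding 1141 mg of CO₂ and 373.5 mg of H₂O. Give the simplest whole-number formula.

mol C = 1.141 g CO₂ ÷ 44.009 g/mol = 0.025927 mol
mol H = 2 × 0.3735 g H₂O ÷ 18.015 g/mol = 0.041465 mol
Divide by the smallest (0.025927 mol): C 1.000, H 1.599
Multiplying each by 5 gives whole numbers: C 5.00, H 8.00

C5H8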